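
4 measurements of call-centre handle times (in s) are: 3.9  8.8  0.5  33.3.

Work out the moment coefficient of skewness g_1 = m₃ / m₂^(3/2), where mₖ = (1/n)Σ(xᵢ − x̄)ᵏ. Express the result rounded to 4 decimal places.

x̄ = (3.9 + 8.8 + 0.5 + 33.3) / 4 = 11.6250
deviations (xᵢ − x̄): -7.7250, -2.8250, -11.1250, 21.6750
Σ(xᵢ − x̄)² = 661.2275 ⇒ m₂ = 661.2275/4 = 165.30687
Σ(xᵢ − x̄)³ = 8322.6049 ⇒ m₃ = 8322.6049/4 = 2080.65122
m₂^(3/2) = 165.30687^(1.5) = 2125.37894
g_1 = m₃ / m₂^(3/2) = 2080.65122 / 2125.37894 ≈ 0.9790

0.9790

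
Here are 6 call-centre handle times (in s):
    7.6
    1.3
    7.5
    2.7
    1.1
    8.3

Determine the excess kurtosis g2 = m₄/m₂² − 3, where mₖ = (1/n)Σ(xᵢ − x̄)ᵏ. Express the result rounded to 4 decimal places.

-1.8854

x̄ = 4.7500
Σ(xᵢ − x̄)² = 57.7150 ⇒ m₂ = 9.61917
Σ(xᵢ − x̄)⁴ = 618.8089 ⇒ m₄ = 103.13482
m₂² = 92.52837
g2 = m₄/m₂² − 3 = 1.11463 − 3 ≈ -1.8854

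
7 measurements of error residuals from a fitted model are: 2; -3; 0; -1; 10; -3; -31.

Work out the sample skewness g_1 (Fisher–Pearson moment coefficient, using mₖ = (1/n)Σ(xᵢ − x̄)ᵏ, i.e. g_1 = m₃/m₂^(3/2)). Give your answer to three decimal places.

x̄ = (2 - 3 + 0 - 1 + 10 - 3 - 31) / 7 = -3.7143
deviations (xᵢ − x̄): 5.7143, 0.7143, 3.7143, 2.7143, 13.7143, 0.7143, -27.2857
Σ(xᵢ − x̄)² = 987.4286 ⇒ m₂ = 987.4286/7 = 141.06122
Σ(xᵢ − x̄)³ = -17476.5306 ⇒ m₃ = -17476.5306/7 = -2496.64723
m₂^(3/2) = 141.06122^(1.5) = 1675.37285
g_1 = m₃ / m₂^(3/2) = -2496.64723 / 1675.37285 ≈ -1.490

-1.490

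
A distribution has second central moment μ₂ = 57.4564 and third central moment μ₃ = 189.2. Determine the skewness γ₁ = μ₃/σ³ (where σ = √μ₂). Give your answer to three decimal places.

σ = √μ₂ = √57.4564 = 7.58000
σ³ = μ₂^(3/2) = 435.51951
γ₁ = μ₃/σ³ = 189.2 / 435.51951 ≈ 0.434

0.434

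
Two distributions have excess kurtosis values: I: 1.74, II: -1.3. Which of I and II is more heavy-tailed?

Higher excess kurtosis ⇒ heavier tails relative to the normal distribution.
1.74 vs -1.3: the larger is 1.74, so I has heavier tails. (I is leptokurtic — heavier-than-normal tails; the other is platykurtic.)

I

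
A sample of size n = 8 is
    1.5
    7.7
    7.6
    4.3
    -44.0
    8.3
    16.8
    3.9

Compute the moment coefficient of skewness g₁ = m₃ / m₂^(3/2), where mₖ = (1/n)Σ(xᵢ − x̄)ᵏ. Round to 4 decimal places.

-1.9863

x̄ = (1.5 + 7.7 + 7.6 + 4.3 - 44.0 + 8.3 + 16.8 + 3.9) / 8 = 0.7625
deviations (xᵢ − x̄): 0.7375, 6.9375, 6.8375, 3.5375, -44.7625, 7.5375, 16.0375, 3.1375
Σ(xᵢ − x̄)² = 2435.4788 ⇒ m₂ = 2435.4788/8 = 304.43484
Σ(xᵢ − x̄)³ = -84407.5752 ⇒ m₃ = -84407.5752/8 = -10550.94690
m₂^(3/2) = 304.43484^(1.5) = 5311.79782
g₁ = m₃ / m₂^(3/2) = -10550.94690 / 5311.79782 ≈ -1.9863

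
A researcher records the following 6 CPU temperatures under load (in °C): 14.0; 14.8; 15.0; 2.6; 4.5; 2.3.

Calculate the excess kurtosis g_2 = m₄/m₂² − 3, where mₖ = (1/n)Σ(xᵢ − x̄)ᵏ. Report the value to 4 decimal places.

-1.9396

x̄ = 8.8667
Σ(xᵢ − x̄)² = 200.6333 ⇒ m₂ = 33.43889
Σ(xᵢ − x̄)⁴ = 7114.0617 ⇒ m₄ = 1185.67695
m₂² = 1118.15929
g_2 = m₄/m₂² − 3 = 1.06038 − 3 ≈ -1.9396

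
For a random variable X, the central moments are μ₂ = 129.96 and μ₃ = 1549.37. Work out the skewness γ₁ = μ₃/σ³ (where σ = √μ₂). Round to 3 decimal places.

1.046

σ = √μ₂ = √129.96 = 11.40000
σ³ = μ₂^(3/2) = 1481.54400
γ₁ = μ₃/σ³ = 1549.37 / 1481.54400 ≈ 1.046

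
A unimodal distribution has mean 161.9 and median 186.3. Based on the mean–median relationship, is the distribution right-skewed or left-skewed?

mean − median = 161.9 − 186.3 = -24.4
mean < median ⇒ the longer tail is on the left ⇒ left-skewed (negatively skewed).

left-skewed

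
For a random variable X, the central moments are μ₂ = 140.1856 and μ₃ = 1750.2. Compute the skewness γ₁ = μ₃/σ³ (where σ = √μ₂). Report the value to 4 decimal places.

σ = √μ₂ = √140.1856 = 11.84000
σ³ = μ₂^(3/2) = 1659.79750
γ₁ = μ₃/σ³ = 1750.2 / 1659.79750 ≈ 1.0545

1.0545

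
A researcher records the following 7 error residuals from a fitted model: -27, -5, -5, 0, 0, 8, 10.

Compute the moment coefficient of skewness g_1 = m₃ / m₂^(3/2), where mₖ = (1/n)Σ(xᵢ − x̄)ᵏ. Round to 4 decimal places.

x̄ = (-27 - 5 - 5 + 0 + 0 + 8 + 10) / 7 = -2.7143
deviations (xᵢ − x̄): -24.2857, -2.2857, -2.2857, 2.7143, 2.7143, 10.7143, 12.7143
Σ(xᵢ − x̄)² = 891.4286 ⇒ m₂ = 891.4286/7 = 127.34694
Σ(xᵢ − x̄)³ = -11022.2449 ⇒ m₃ = -11022.2449/7 = -1574.60641
m₂^(3/2) = 127.34694^(1.5) = 1437.08602
g_1 = m₃ / m₂^(3/2) = -1574.60641 / 1437.08602 ≈ -1.0957

-1.0957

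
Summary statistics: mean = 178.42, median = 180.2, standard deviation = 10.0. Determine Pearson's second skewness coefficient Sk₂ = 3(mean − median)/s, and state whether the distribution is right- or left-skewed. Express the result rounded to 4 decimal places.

Sk₂ = 3(178.42 − 180.2) / 10.0 = 3 × -1.7800 / 10.0
    = -5.3400 / 10.0 ≈ -0.5340
Sk₂ < 0 ⇒ mean < median ⇒ left-skewed (negative skew).

-0.5340, left-skewed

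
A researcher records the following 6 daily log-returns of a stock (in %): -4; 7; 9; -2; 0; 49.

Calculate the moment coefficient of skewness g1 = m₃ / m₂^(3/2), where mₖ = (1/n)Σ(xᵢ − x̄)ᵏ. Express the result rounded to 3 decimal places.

1.534

x̄ = (-4 + 7 + 9 - 2 + 0 + 49) / 6 = 9.8333
deviations (xᵢ − x̄): -13.8333, -2.8333, -0.8333, -11.8333, -9.8333, 39.1667
Σ(xᵢ − x̄)² = 1970.8333 ⇒ m₂ = 1970.8333/6 = 328.47222
Σ(xᵢ − x̄)³ = 54804.4444 ⇒ m₃ = 54804.4444/6 = 9134.07407
m₂^(3/2) = 328.47222^(1.5) = 5953.16573
g1 = m₃ / m₂^(3/2) = 9134.07407 / 5953.16573 ≈ 1.534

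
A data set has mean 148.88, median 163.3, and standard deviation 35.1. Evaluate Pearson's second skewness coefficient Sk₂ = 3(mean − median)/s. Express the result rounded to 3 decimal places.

-1.232

Sk₂ = 3(148.88 − 163.3) / 35.1 = 3 × -14.4200 / 35.1
    = -43.2600 / 35.1 ≈ -1.232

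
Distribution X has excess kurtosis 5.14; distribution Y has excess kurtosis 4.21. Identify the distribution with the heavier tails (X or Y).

Higher excess kurtosis ⇒ heavier tails relative to the normal distribution.
5.14 vs 4.21: the larger is 5.14, so X has heavier tails.

X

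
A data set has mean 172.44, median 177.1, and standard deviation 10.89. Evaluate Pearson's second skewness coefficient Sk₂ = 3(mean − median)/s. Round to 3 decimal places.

-1.284

Sk₂ = 3(172.44 − 177.1) / 10.89 = 3 × -4.6600 / 10.89
    = -13.9800 / 10.89 ≈ -1.284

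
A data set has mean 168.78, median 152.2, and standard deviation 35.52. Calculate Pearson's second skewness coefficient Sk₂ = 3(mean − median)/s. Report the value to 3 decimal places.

1.400

Sk₂ = 3(168.78 − 152.2) / 35.52 = 3 × 16.5800 / 35.52
    = 49.7400 / 35.52 ≈ 1.400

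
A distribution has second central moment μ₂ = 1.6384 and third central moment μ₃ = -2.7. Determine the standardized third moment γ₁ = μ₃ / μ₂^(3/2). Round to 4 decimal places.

σ = √μ₂ = √1.6384 = 1.28000
σ³ = μ₂^(3/2) = 2.09715
γ₁ = μ₃/σ³ = -2.7 / 2.09715 ≈ -1.2875

-1.2875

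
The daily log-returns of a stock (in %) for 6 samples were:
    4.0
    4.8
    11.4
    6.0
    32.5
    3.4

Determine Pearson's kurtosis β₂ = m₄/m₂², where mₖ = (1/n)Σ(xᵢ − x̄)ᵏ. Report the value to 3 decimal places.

x̄ = 10.3500
Σ(xᵢ − x̄)² = 630.0750 ⇒ m₂ = 105.01250
Σ(xᵢ − x̄)⁴ = 245977.5435 ⇒ m₄ = 40996.25726
m₂² = 11027.62516
β₂ = m₄/m₂² = 40996.25726 / 11027.62516 ≈ 3.718

3.718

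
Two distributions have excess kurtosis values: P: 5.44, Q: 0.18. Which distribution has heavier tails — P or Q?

P

Higher excess kurtosis ⇒ heavier tails relative to the normal distribution.
5.44 vs 0.18: the larger is 5.44, so P has heavier tails.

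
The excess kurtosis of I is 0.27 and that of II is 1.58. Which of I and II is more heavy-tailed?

Higher excess kurtosis ⇒ heavier tails relative to the normal distribution.
0.27 vs 1.58: the larger is 1.58, so II has heavier tails.

II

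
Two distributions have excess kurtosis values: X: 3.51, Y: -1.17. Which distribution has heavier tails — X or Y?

X

Higher excess kurtosis ⇒ heavier tails relative to the normal distribution.
3.51 vs -1.17: the larger is 3.51, so X has heavier tails. (X is leptokurtic — heavier-than-normal tails; the other is platykurtic.)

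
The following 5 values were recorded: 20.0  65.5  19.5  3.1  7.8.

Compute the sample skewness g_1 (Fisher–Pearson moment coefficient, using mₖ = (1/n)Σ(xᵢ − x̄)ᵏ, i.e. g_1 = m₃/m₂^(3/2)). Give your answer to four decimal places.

1.1765

x̄ = (20.0 + 65.5 + 19.5 + 3.1 + 7.8) / 5 = 23.1800
deviations (xᵢ − x̄): -3.1800, 42.3200, -3.6800, -20.0800, -15.3800
Σ(xᵢ − x̄)² = 2454.3880 ⇒ m₂ = 2454.3880/5 = 490.87760
Σ(xᵢ − x̄)³ = 63977.9443 ⇒ m₃ = 63977.9443/5 = 12795.58886
m₂^(3/2) = 490.87760^(1.5) = 10875.76517
g_1 = m₃ / m₂^(3/2) = 12795.58886 / 10875.76517 ≈ 1.1765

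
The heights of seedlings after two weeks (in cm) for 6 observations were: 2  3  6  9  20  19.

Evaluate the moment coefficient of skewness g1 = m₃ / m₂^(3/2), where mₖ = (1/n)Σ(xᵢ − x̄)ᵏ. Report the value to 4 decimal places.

0.4311

x̄ = (2 + 3 + 6 + 9 + 20 + 19) / 6 = 9.8333
deviations (xᵢ − x̄): -7.8333, -6.8333, -3.8333, -0.8333, 10.1667, 9.1667
Σ(xᵢ − x̄)² = 310.8333 ⇒ m₂ = 310.8333/6 = 51.80556
Σ(xᵢ − x̄)³ = 964.4444 ⇒ m₃ = 964.4444/6 = 160.74074
m₂^(3/2) = 51.80556^(1.5) = 372.87606
g1 = m₃ / m₂^(3/2) = 160.74074 / 372.87606 ≈ 0.4311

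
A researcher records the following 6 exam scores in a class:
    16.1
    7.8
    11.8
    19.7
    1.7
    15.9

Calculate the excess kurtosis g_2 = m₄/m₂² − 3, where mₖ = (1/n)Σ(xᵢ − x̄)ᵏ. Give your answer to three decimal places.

-0.919

x̄ = 12.1667
Σ(xᵢ − x̄)² = 214.9133 ⇒ m₂ = 35.81889
Σ(xᵢ − x̄)⁴ = 16019.3497 ⇒ m₄ = 2669.89162
m₂² = 1282.99280
g_2 = m₄/m₂² − 3 = 2.08099 − 3 ≈ -0.919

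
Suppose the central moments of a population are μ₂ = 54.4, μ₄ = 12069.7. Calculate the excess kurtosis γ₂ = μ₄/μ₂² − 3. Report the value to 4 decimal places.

1.0785

μ₂² = 54.4² = 2959.36000
μ₄/μ₂² = 12069.7 / 2959.36000 = 4.07848
γ₂ = 4.07848 − 3 ≈ 1.0785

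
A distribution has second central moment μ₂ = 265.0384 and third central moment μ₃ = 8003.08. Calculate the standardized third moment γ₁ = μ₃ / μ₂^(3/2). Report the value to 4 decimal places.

1.8548

σ = √μ₂ = √265.0384 = 16.28000
σ³ = μ₂^(3/2) = 4314.82515
γ₁ = μ₃/σ³ = 8003.08 / 4314.82515 ≈ 1.8548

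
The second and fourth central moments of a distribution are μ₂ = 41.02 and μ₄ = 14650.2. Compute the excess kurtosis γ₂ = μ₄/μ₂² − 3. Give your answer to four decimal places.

μ₂² = 41.02² = 1682.64040
μ₄/μ₂² = 14650.2 / 1682.64040 = 8.70667
γ₂ = 8.70667 − 3 ≈ 5.7067

5.7067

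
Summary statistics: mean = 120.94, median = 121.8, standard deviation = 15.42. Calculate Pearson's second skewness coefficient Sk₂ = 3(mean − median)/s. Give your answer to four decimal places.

-0.1673

Sk₂ = 3(120.94 − 121.8) / 15.42 = 3 × -0.8600 / 15.42
    = -2.5800 / 15.42 ≈ -0.1673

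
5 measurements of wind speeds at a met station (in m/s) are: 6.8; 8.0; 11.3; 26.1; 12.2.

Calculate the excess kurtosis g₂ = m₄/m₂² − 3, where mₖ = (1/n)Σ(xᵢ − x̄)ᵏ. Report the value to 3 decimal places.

x̄ = 12.8800
Σ(xᵢ − x̄)² = 238.5080 ⇒ m₂ = 47.70160
Σ(xᵢ − x̄)⁴ = 32484.0798 ⇒ m₄ = 6496.81597
m₂² = 2275.44264
g₂ = m₄/m₂² − 3 = 2.85519 − 3 ≈ -0.145

-0.145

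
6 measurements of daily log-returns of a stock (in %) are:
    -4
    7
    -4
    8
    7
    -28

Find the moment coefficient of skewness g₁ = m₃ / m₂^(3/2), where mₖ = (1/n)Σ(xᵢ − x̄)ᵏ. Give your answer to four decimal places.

x̄ = (-4 + 7 - 4 + 8 + 7 - 28) / 6 = -2.3333
deviations (xᵢ − x̄): -1.6667, 9.3333, -1.6667, 10.3333, 9.3333, -25.6667
Σ(xᵢ − x̄)² = 945.3333 ⇒ m₂ = 945.3333/6 = 157.55556
Σ(xᵢ − x̄)³ = -14188.4444 ⇒ m₃ = -14188.4444/6 = -2364.74074
m₂^(3/2) = 157.55556^(1.5) = 1977.65523
g₁ = m₃ / m₂^(3/2) = -2364.74074 / 1977.65523 ≈ -1.1957

-1.1957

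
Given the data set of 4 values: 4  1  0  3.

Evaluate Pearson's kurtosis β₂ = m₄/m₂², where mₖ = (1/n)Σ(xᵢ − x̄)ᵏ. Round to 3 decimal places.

x̄ = 2.0000
Σ(xᵢ − x̄)² = 10.0000 ⇒ m₂ = 2.50000
Σ(xᵢ − x̄)⁴ = 34.0000 ⇒ m₄ = 8.50000
m₂² = 6.25000
β₂ = m₄/m₂² = 8.50000 / 6.25000 ≈ 1.360

1.360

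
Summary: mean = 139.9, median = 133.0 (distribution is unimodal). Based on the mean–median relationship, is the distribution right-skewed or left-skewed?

mean − median = 139.9 − 133.0 = 6.9
mean > median ⇒ the longer tail is on the right ⇒ right-skewed (positively skewed).

right-skewed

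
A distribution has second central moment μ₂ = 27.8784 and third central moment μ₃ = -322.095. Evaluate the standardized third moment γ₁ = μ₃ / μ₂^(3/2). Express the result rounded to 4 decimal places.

σ = √μ₂ = √27.8784 = 5.28000
σ³ = μ₂^(3/2) = 147.19795
γ₁ = μ₃/σ³ = -322.095 / 147.19795 ≈ -2.1882

-2.1882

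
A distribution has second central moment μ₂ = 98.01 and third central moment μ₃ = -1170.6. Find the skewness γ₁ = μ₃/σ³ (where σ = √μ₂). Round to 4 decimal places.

σ = √μ₂ = √98.01 = 9.90000
σ³ = μ₂^(3/2) = 970.29900
γ₁ = μ₃/σ³ = -1170.6 / 970.29900 ≈ -1.2064

-1.2064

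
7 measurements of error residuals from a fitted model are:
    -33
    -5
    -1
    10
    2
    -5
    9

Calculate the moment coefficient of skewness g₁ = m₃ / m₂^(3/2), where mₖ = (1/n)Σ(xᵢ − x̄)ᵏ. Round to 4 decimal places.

x̄ = (-33 - 5 - 1 + 10 + 2 - 5 + 9) / 7 = -3.2857
deviations (xᵢ − x̄): -29.7143, -1.7143, 2.2857, 13.2857, 5.2857, -1.7143, 12.2857
Σ(xᵢ − x̄)² = 1249.4286 ⇒ m₂ = 1249.4286/7 = 178.48980
Σ(xᵢ − x̄)³ = -21886.8980 ⇒ m₃ = -21886.8980/7 = -3126.69971
m₂^(3/2) = 178.48980^(1.5) = 2384.62498
g₁ = m₃ / m₂^(3/2) = -3126.69971 / 2384.62498 ≈ -1.3112

-1.3112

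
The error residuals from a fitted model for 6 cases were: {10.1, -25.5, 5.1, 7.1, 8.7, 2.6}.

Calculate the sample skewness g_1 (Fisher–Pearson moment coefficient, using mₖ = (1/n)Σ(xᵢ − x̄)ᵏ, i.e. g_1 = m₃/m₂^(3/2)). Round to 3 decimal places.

x̄ = (10.1 - 25.5 + 5.1 + 7.1 + 8.7 + 2.6) / 6 = 1.3500
deviations (xᵢ − x̄): 8.7500, -26.8500, 3.7500, 5.7500, 7.3500, 1.2500
Σ(xᵢ − x̄)² = 900.1950 ⇒ m₂ = 900.1950/6 = 150.03250
Σ(xᵢ − x̄)³ = -18044.9850 ⇒ m₃ = -18044.9850/6 = -3007.49750
m₂^(3/2) = 150.03250^(1.5) = 1837.71440
g_1 = m₃ / m₂^(3/2) = -3007.49750 / 1837.71440 ≈ -1.637

-1.637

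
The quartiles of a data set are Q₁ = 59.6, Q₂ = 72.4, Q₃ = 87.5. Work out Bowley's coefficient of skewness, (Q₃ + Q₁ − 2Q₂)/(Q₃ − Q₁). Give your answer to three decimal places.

0.082

numerator: Q₃ + Q₁ − 2Q₂ = 87.5 + 59.6 − 2×72.4 = 2.3000
denominator: Q₃ − Q₁ = 87.5 − 59.6 = 27.9000
Bowley skewness = 2.3000 / 27.9000 ≈ 0.082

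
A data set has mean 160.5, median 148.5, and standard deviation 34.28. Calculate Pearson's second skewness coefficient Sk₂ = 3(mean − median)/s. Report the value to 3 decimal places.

Sk₂ = 3(160.5 − 148.5) / 34.28 = 3 × 12.0000 / 34.28
    = 36.0000 / 34.28 ≈ 1.050

1.050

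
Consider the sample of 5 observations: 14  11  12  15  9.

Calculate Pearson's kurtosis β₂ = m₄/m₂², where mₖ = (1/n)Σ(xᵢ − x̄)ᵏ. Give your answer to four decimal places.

x̄ = 12.2000
Σ(xᵢ − x̄)² = 22.8000 ⇒ m₂ = 4.56000
Σ(xᵢ − x̄)⁴ = 178.8960 ⇒ m₄ = 35.77920
m₂² = 20.79360
β₂ = m₄/m₂² = 35.77920 / 20.79360 ≈ 1.7207

1.7207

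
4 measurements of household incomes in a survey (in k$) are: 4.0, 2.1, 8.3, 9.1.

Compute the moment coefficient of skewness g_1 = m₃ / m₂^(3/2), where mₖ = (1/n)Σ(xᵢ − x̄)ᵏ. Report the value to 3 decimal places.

x̄ = (4.0 + 2.1 + 8.3 + 9.1) / 4 = 5.8750
deviations (xᵢ − x̄): -1.8750, -3.7750, 2.4250, 3.2250
Σ(xᵢ − x̄)² = 34.0475 ⇒ m₂ = 34.0475/4 = 8.51188
Σ(xᵢ − x̄)³ = -12.5854 ⇒ m₃ = -12.5854/4 = -3.14634
m₂^(3/2) = 8.51188^(1.5) = 24.83350
g_1 = m₃ / m₂^(3/2) = -3.14634 / 24.83350 ≈ -0.127

-0.127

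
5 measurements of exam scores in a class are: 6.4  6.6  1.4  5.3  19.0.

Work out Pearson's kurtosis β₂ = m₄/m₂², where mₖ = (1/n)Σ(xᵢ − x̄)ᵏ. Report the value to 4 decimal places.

2.8610

x̄ = 7.7400
Σ(xᵢ − x̄)² = 176.0320 ⇒ m₂ = 35.20640
Σ(xᵢ − x̄)⁴ = 17731.1403 ⇒ m₄ = 3546.22805
m₂² = 1239.49060
β₂ = m₄/m₂² = 3546.22805 / 1239.49060 ≈ 2.8610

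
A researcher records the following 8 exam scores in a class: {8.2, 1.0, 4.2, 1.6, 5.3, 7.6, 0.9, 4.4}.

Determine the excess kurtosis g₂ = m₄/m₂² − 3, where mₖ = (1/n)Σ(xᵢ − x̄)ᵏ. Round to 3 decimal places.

-1.345

x̄ = 4.1500
Σ(xᵢ − x̄)² = 56.6800 ⇒ m₂ = 7.08500
Σ(xᵢ − x̄)⁴ = 664.7693 ⇒ m₄ = 83.09617
m₂² = 50.19722
g₂ = m₄/m₂² − 3 = 1.65539 − 3 ≈ -1.345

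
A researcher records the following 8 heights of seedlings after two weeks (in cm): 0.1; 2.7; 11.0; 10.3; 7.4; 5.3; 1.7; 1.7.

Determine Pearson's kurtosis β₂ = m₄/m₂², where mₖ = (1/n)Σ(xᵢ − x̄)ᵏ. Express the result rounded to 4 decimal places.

x̄ = 5.0250
Σ(xᵢ − x̄)² = 121.0150 ⇒ m₂ = 15.12688
Σ(xᵢ − x̄)⁴ = 2942.6322 ⇒ m₄ = 367.82903
m₂² = 228.82235
β₂ = m₄/m₂² = 367.82903 / 228.82235 ≈ 1.6075

1.6075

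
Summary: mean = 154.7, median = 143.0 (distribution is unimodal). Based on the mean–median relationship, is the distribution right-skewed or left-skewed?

mean − median = 154.7 − 143.0 = 11.7
mean > median ⇒ the longer tail is on the right ⇒ right-skewed (positively skewed).

right-skewed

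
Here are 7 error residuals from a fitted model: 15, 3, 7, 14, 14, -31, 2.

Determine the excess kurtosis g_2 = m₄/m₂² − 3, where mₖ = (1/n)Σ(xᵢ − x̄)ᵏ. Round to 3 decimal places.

x̄ = 3.4286
Σ(xᵢ − x̄)² = 1557.7143 ⇒ m₂ = 222.53061
Σ(xᵢ − x̄)⁴ = 1448072.9446 ⇒ m₄ = 206867.56352
m₂² = 49519.87339
g_2 = m₄/m₂² − 3 = 4.17747 − 3 ≈ 1.177

1.177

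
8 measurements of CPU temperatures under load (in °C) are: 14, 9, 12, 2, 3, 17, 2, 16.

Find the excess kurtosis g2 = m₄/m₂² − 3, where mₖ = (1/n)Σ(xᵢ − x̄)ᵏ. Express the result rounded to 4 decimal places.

x̄ = 9.3750
Σ(xᵢ − x̄)² = 279.8750 ⇒ m₂ = 34.98438
Σ(xᵢ − x̄)⁴ = 13380.1191 ⇒ m₄ = 1672.51489
m₂² = 1223.90649
g2 = m₄/m₂² − 3 = 1.36654 − 3 ≈ -1.6335

-1.6335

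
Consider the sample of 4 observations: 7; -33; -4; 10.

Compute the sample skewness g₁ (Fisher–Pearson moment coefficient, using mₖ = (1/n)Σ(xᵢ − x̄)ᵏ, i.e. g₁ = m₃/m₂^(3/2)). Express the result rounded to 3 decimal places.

x̄ = (7 - 33 - 4 + 10) / 4 = -5.0000
deviations (xᵢ − x̄): 12.0000, -28.0000, 1.0000, 15.0000
Σ(xᵢ − x̄)² = 1154.0000 ⇒ m₂ = 1154.0000/4 = 288.50000
Σ(xᵢ − x̄)³ = -16848.0000 ⇒ m₃ = -16848.0000/4 = -4212.00000
m₂^(3/2) = 288.50000^(1.5) = 4900.25552
g₁ = m₃ / m₂^(3/2) = -4212.00000 / 4900.25552 ≈ -0.860

-0.860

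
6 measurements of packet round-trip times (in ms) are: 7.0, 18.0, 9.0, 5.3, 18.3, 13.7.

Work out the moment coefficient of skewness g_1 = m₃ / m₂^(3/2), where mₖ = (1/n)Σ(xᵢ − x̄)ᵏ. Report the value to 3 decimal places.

x̄ = (7.0 + 18.0 + 9.0 + 5.3 + 18.3 + 13.7) / 6 = 11.8833
deviations (xᵢ − x̄): -4.8833, 6.1167, -2.8833, -6.5833, 6.4167, 1.8167
Σ(xᵢ − x̄)² = 157.3883 ⇒ m₂ = 157.3883/6 = 26.23139
Σ(xᵢ − x̄)³ = 73.2924 ⇒ m₃ = 73.2924/6 = 12.21541
m₂^(3/2) = 26.23139^(1.5) = 134.34822
g_1 = m₃ / m₂^(3/2) = 12.21541 / 134.34822 ≈ 0.091

0.091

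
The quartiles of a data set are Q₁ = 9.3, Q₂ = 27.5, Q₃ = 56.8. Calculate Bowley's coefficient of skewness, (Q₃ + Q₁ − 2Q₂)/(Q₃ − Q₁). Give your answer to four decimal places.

numerator: Q₃ + Q₁ − 2Q₂ = 56.8 + 9.3 − 2×27.5 = 11.1000
denominator: Q₃ − Q₁ = 56.8 − 9.3 = 47.5000
Bowley skewness = 11.1000 / 47.5000 ≈ 0.2337

0.2337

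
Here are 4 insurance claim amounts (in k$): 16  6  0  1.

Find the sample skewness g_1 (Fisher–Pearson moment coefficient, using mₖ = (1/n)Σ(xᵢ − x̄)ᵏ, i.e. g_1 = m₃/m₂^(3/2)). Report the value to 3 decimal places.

x̄ = (16 + 6 + 0 + 1) / 4 = 5.7500
deviations (xᵢ − x̄): 10.2500, 0.2500, -5.7500, -4.7500
Σ(xᵢ − x̄)² = 160.7500 ⇒ m₂ = 160.7500/4 = 40.18750
Σ(xᵢ − x̄)³ = 779.6250 ⇒ m₃ = 779.6250/4 = 194.90625
m₂^(3/2) = 40.18750^(1.5) = 254.76308
g_1 = m₃ / m₂^(3/2) = 194.90625 / 254.76308 ≈ 0.765

0.765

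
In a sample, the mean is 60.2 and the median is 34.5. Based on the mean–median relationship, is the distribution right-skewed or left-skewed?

right-skewed

mean − median = 60.2 − 34.5 = 25.7
mean > median ⇒ the longer tail is on the right ⇒ right-skewed (positively skewed).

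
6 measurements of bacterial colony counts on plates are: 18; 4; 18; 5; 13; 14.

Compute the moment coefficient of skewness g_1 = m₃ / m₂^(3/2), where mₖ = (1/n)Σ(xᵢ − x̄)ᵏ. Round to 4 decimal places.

-0.3872

x̄ = (18 + 4 + 18 + 5 + 13 + 14) / 6 = 12.0000
deviations (xᵢ − x̄): 6.0000, -8.0000, 6.0000, -7.0000, 1.0000, 2.0000
Σ(xᵢ − x̄)² = 190.0000 ⇒ m₂ = 190.0000/6 = 31.66667
Σ(xᵢ − x̄)³ = -414.0000 ⇒ m₃ = -414.0000/6 = -69.00000
m₂^(3/2) = 31.66667^(1.5) = 178.19829
g_1 = m₃ / m₂^(3/2) = -69.00000 / 178.19829 ≈ -0.3872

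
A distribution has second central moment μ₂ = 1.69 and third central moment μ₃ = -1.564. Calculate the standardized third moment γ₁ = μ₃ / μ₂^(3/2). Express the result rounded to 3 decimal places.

-0.712

σ = √μ₂ = √1.69 = 1.30000
σ³ = μ₂^(3/2) = 2.19700
γ₁ = μ₃/σ³ = -1.564 / 2.19700 ≈ -0.712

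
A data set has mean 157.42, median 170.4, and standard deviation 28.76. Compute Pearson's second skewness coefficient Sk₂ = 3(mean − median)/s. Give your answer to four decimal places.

-1.3540

Sk₂ = 3(157.42 − 170.4) / 28.76 = 3 × -12.9800 / 28.76
    = -38.9400 / 28.76 ≈ -1.3540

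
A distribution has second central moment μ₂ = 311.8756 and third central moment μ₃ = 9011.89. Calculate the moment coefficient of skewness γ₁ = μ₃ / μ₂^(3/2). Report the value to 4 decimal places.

σ = √μ₂ = √311.8756 = 17.66000
σ³ = μ₂^(3/2) = 5507.72310
γ₁ = μ₃/σ³ = 9011.89 / 5507.72310 ≈ 1.6362

1.6362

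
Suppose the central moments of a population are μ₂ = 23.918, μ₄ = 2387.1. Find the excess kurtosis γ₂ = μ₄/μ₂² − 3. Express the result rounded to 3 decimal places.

μ₂² = 23.918² = 572.07072
μ₄/μ₂² = 2387.1 / 572.07072 = 4.17274
γ₂ = 4.17274 − 3 ≈ 1.173

1.173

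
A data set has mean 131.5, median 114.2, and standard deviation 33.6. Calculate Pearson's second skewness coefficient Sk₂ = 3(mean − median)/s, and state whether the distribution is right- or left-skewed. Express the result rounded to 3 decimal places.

1.545, right-skewed

Sk₂ = 3(131.5 − 114.2) / 33.6 = 3 × 17.3000 / 33.6
    = 51.9000 / 33.6 ≈ 1.545
Sk₂ > 0 ⇒ mean > median ⇒ right-skewed (positive skew).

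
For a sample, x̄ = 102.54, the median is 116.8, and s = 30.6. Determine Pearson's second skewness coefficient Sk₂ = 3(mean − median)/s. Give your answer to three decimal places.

-1.398

Sk₂ = 3(102.54 − 116.8) / 30.6 = 3 × -14.2600 / 30.6
    = -42.7800 / 30.6 ≈ -1.398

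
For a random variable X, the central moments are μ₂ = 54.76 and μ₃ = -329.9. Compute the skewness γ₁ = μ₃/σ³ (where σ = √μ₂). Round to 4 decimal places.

σ = √μ₂ = √54.76 = 7.40000
σ³ = μ₂^(3/2) = 405.22400
γ₁ = μ₃/σ³ = -329.9 / 405.22400 ≈ -0.8141

-0.8141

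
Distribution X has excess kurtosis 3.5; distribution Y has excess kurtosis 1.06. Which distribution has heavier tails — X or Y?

Higher excess kurtosis ⇒ heavier tails relative to the normal distribution.
3.5 vs 1.06: the larger is 3.5, so X has heavier tails.

X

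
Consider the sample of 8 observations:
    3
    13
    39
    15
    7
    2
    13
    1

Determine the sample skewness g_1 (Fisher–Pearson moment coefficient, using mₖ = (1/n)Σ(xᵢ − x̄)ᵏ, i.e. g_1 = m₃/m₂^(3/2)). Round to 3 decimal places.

x̄ = (3 + 13 + 39 + 15 + 7 + 2 + 13 + 1) / 8 = 11.6250
deviations (xᵢ − x̄): -8.6250, 1.3750, 27.3750, 3.3750, -4.6250, -9.6250, 1.3750, -10.6250
Σ(xᵢ − x̄)² = 1065.8750 ⇒ m₂ = 1065.8750/8 = 133.23438
Σ(xᵢ − x̄)³ = 17726.5313 ⇒ m₃ = 17726.5313/8 = 2215.81641
m₂^(3/2) = 133.23438^(1.5) = 1537.88703
g_1 = m₃ / m₂^(3/2) = 2215.81641 / 1537.88703 ≈ 1.441

1.441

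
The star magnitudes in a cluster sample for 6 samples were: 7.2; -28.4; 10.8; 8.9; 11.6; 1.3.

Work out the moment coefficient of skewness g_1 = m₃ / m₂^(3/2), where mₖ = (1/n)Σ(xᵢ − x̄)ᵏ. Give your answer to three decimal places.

x̄ = (7.2 - 28.4 + 10.8 + 8.9 + 11.6 + 1.3) / 6 = 1.9000
deviations (xᵢ − x̄): 5.3000, -30.3000, 8.9000, 7.0000, 9.7000, -0.6000
Σ(xᵢ − x̄)² = 1168.8400 ⇒ m₂ = 1168.8400/6 = 194.80667
Σ(xᵢ − x̄)³ = -25708.8240 ⇒ m₃ = -25708.8240/6 = -4284.80400
m₂^(3/2) = 194.80667^(1.5) = 2718.97818
g_1 = m₃ / m₂^(3/2) = -4284.80400 / 2718.97818 ≈ -1.576

-1.576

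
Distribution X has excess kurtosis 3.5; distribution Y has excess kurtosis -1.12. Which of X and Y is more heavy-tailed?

Higher excess kurtosis ⇒ heavier tails relative to the normal distribution.
3.5 vs -1.12: the larger is 3.5, so X has heavier tails. (X is leptokurtic — heavier-than-normal tails; the other is platykurtic.)

X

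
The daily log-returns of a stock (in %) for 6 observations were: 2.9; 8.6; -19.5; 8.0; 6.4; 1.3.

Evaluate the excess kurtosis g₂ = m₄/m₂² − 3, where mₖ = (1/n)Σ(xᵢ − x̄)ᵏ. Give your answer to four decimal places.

x̄ = 1.2833
Σ(xᵢ − x̄)² = 559.3883 ⇒ m₂ = 93.23139
Σ(xᵢ − x̄)⁴ = 192171.4861 ⇒ m₄ = 32028.58102
m₂² = 8692.09187
g₂ = m₄/m₂² − 3 = 3.68480 − 3 ≈ 0.6848

0.6848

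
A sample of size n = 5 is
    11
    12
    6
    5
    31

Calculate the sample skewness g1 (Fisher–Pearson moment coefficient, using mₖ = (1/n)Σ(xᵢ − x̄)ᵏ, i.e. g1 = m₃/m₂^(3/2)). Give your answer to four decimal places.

x̄ = (11 + 12 + 6 + 5 + 31) / 5 = 13.0000
deviations (xᵢ − x̄): -2.0000, -1.0000, -7.0000, -8.0000, 18.0000
Σ(xᵢ − x̄)² = 442.0000 ⇒ m₂ = 442.0000/5 = 88.40000
Σ(xᵢ − x̄)³ = 4968.0000 ⇒ m₃ = 4968.0000/5 = 993.60000
m₂^(3/2) = 88.40000^(1.5) = 831.14806
g1 = m₃ / m₂^(3/2) = 993.60000 / 831.14806 ≈ 1.1955

1.1955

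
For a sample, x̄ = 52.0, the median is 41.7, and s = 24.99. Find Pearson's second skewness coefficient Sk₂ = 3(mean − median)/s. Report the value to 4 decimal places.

1.2365

Sk₂ = 3(52.0 − 41.7) / 24.99 = 3 × 10.3000 / 24.99
    = 30.9000 / 24.99 ≈ 1.2365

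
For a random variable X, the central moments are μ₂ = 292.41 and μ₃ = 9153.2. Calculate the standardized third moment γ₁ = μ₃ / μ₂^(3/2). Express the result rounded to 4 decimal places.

1.8306

σ = √μ₂ = √292.41 = 17.10000
σ³ = μ₂^(3/2) = 5000.21100
γ₁ = μ₃/σ³ = 9153.2 / 5000.21100 ≈ 1.8306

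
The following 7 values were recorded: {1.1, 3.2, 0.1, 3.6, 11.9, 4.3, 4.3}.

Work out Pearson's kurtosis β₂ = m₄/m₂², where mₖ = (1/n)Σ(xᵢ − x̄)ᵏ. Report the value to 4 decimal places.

3.7787

x̄ = 4.0714
Σ(xᵢ − x̄)² = 86.9743 ⇒ m₂ = 12.42490
Σ(xᵢ − x̄)⁴ = 4083.3922 ⇒ m₄ = 583.34174
m₂² = 154.37809
β₂ = m₄/m₂² = 583.34174 / 154.37809 ≈ 3.7787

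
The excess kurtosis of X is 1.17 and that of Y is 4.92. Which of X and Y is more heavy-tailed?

Higher excess kurtosis ⇒ heavier tails relative to the normal distribution.
1.17 vs 4.92: the larger is 4.92, so Y has heavier tails.

Y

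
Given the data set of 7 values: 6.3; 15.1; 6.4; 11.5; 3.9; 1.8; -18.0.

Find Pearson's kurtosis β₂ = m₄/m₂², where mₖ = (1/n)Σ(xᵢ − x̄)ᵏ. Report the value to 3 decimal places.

3.759

x̄ = 3.8571
Σ(xᵢ − x̄)² = 679.2171 ⇒ m₂ = 97.03102
Σ(xᵢ − x̄)⁴ = 247715.3025 ⇒ m₄ = 35387.90035
m₂² = 9415.01892
β₂ = m₄/m₂² = 35387.90035 / 9415.01892 ≈ 3.759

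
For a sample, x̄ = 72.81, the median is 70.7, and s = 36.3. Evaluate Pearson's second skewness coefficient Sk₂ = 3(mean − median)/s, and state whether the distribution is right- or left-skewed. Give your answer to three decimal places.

Sk₂ = 3(72.81 − 70.7) / 36.3 = 3 × 2.1100 / 36.3
    = 6.3300 / 36.3 ≈ 0.174
Sk₂ > 0 ⇒ mean > median ⇒ right-skewed (positive skew).

0.174, right-skewed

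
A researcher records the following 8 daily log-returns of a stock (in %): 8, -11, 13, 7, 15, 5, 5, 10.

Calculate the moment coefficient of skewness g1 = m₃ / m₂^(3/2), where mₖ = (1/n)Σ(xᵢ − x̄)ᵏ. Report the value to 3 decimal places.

-1.358

x̄ = (8 - 11 + 13 + 7 + 15 + 5 + 5 + 10) / 8 = 6.5000
deviations (xᵢ − x̄): 1.5000, -17.5000, 6.5000, 0.5000, 8.5000, -1.5000, -1.5000, 3.5000
Σ(xᵢ − x̄)² = 440.0000 ⇒ m₂ = 440.0000/8 = 55.00000
Σ(xᵢ − x̄)³ = -4431.0000 ⇒ m₃ = -4431.0000/8 = -553.87500
m₂^(3/2) = 55.00000^(1.5) = 407.89092
g1 = m₃ / m₂^(3/2) = -553.87500 / 407.89092 ≈ -1.358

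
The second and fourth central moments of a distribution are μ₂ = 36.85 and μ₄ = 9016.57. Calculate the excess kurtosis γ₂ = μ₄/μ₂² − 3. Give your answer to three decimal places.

3.640

μ₂² = 36.85² = 1357.92250
μ₄/μ₂² = 9016.57 / 1357.92250 = 6.63997
γ₂ = 6.63997 − 3 ≈ 3.640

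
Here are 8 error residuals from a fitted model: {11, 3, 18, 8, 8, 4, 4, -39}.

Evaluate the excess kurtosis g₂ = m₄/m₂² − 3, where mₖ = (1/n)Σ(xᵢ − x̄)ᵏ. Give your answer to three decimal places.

x̄ = 2.1250
Σ(xᵢ − x̄)² = 2098.8750 ⇒ m₂ = 262.35938
Σ(xᵢ − x̄)⁴ = 2932503.2754 ⇒ m₄ = 366562.90942
m₂² = 68832.44165
g₂ = m₄/m₂² − 3 = 5.32544 − 3 ≈ 2.325

2.325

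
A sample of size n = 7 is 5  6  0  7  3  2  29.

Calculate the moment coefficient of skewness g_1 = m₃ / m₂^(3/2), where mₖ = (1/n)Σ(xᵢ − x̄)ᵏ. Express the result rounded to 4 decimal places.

1.7841

x̄ = (5 + 6 + 0 + 7 + 3 + 2 + 29) / 7 = 7.4286
deviations (xᵢ − x̄): -2.4286, -1.4286, -7.4286, -0.4286, -4.4286, -5.4286, 21.5714
Σ(xᵢ − x̄)² = 577.7143 ⇒ m₂ = 577.7143/7 = 82.53061
Σ(xᵢ − x̄)³ = 9363.6735 ⇒ m₃ = 9363.6735/7 = 1337.66764
m₂^(3/2) = 82.53061^(1.5) = 749.76058
g_1 = m₃ / m₂^(3/2) = 1337.66764 / 749.76058 ≈ 1.7841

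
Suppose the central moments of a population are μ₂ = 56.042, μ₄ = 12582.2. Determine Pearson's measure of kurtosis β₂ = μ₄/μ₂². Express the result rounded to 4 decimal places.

μ₂² = 56.042² = 3140.70576
μ₄/μ₂² = 12582.2 / 3140.70576 = 4.00617
β₂ ≈ 4.0062

4.0062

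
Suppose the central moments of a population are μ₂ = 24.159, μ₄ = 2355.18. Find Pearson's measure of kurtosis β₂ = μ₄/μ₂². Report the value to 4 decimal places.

μ₂² = 24.159² = 583.65728
μ₄/μ₂² = 2355.18 / 583.65728 = 4.03521
β₂ ≈ 4.0352

4.0352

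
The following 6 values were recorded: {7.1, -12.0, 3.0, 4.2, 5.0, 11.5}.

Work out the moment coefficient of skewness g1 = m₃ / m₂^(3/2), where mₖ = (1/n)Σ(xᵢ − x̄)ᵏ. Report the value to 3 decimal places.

-1.206

x̄ = (7.1 - 12.0 + 3.0 + 4.2 + 5.0 + 11.5) / 6 = 3.1333
deviations (xᵢ − x̄): 3.9667, -15.1333, -0.1333, 1.0667, 1.8667, 8.3667
Σ(xᵢ − x̄)² = 319.3933 ⇒ m₂ = 319.3933/6 = 53.23222
Σ(xᵢ − x̄)³ = -2809.9976 ⇒ m₃ = -2809.9976/6 = -468.33293
m₂^(3/2) = 53.23222^(1.5) = 388.38450
g1 = m₃ / m₂^(3/2) = -468.33293 / 388.38450 ≈ -1.206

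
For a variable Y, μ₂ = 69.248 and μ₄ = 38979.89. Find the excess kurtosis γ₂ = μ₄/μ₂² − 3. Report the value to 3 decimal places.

5.129

μ₂² = 69.248² = 4795.28550
μ₄/μ₂² = 38979.89 / 4795.28550 = 8.12879
γ₂ = 8.12879 − 3 ≈ 5.129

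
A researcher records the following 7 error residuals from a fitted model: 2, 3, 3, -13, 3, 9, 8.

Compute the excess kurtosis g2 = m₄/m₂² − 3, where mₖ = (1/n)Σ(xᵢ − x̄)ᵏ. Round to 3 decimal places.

x̄ = 2.1429
Σ(xᵢ − x̄)² = 312.8571 ⇒ m₂ = 44.69388
Σ(xᵢ − x̄)⁴ = 55970.7464 ⇒ m₄ = 7995.82091
m₂² = 1997.54269
g2 = m₄/m₂² − 3 = 4.00283 − 3 ≈ 1.003

1.003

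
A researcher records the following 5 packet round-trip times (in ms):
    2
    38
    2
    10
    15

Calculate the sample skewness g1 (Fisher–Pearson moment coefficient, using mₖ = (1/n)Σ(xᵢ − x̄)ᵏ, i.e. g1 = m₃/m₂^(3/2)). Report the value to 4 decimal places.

1.0197

x̄ = (2 + 38 + 2 + 10 + 15) / 5 = 13.4000
deviations (xᵢ − x̄): -11.4000, 24.6000, -11.4000, -3.4000, 1.6000
Σ(xᵢ − x̄)² = 879.2000 ⇒ m₂ = 879.2000/5 = 175.84000
Σ(xᵢ − x̄)³ = 11888.6400 ⇒ m₃ = 11888.6400/5 = 2377.72800
m₂^(3/2) = 175.84000^(1.5) = 2331.72062
g1 = m₃ / m₂^(3/2) = 2377.72800 / 2331.72062 ≈ 1.0197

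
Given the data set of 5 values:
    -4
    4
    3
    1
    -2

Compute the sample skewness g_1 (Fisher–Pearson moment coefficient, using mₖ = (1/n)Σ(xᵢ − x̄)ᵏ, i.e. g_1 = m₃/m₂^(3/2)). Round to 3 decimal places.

x̄ = (-4 + 4 + 3 + 1 - 2) / 5 = 0.4000
deviations (xᵢ − x̄): -4.4000, 3.6000, 2.6000, 0.6000, -2.4000
Σ(xᵢ − x̄)² = 45.2000 ⇒ m₂ = 45.2000/5 = 9.04000
Σ(xᵢ − x̄)³ = -34.5600 ⇒ m₃ = -34.5600/5 = -6.91200
m₂^(3/2) = 9.04000^(1.5) = 27.18020
g_1 = m₃ / m₂^(3/2) = -6.91200 / 27.18020 ≈ -0.254

-0.254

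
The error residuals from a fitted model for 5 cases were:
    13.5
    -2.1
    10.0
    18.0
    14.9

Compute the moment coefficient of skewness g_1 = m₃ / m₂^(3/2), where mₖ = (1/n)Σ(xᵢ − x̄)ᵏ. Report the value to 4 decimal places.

-1.0209

x̄ = (13.5 - 2.1 + 10.0 + 18.0 + 14.9) / 5 = 10.8600
deviations (xᵢ − x̄): 2.6400, -12.9600, -0.8600, 7.1400, 4.0400
Σ(xᵢ − x̄)² = 242.9720 ⇒ m₂ = 242.9720/5 = 48.59440
Σ(xᵢ − x̄)³ = -1729.0850 ⇒ m₃ = -1729.0850/5 = -345.81701
m₂^(3/2) = 48.59440^(1.5) = 338.75003
g_1 = m₃ / m₂^(3/2) = -345.81701 / 338.75003 ≈ -1.0209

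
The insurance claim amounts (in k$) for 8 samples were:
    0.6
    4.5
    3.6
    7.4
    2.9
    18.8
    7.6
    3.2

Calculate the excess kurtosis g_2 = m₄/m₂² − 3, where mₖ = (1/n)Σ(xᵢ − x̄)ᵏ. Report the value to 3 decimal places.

1.401

x̄ = 6.0750
Σ(xᵢ − x̄)² = 222.9350 ⇒ m₂ = 27.86688
Σ(xᵢ − x̄)⁴ = 27340.5532 ⇒ m₄ = 3417.56915
m₂² = 776.56272
g_2 = m₄/m₂² − 3 = 4.40089 − 3 ≈ 1.401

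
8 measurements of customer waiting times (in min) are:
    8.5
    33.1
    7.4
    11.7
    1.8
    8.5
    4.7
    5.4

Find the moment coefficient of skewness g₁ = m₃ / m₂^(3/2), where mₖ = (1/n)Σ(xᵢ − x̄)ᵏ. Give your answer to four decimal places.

1.8569

x̄ = (8.5 + 33.1 + 7.4 + 11.7 + 1.8 + 8.5 + 4.7 + 5.4) / 8 = 10.1375
deviations (xᵢ − x̄): -1.6375, 22.9625, -2.7375, 1.5625, -8.3375, -1.6375, -5.4375, -4.7375
Σ(xᵢ − x̄)² = 664.0988 ⇒ m₂ = 664.0988/8 = 83.01234
Σ(xᵢ − x̄)³ = 11235.4355 ⇒ m₃ = 11235.4355/8 = 1404.42943
m₂^(3/2) = 83.01234^(1.5) = 756.33468
g₁ = m₃ / m₂^(3/2) = 1404.42943 / 756.33468 ≈ 1.8569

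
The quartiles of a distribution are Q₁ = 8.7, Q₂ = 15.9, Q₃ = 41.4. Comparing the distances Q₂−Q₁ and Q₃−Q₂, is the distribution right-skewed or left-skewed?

Q₂ − Q₁ = 7.2;  Q₃ − Q₂ = 25.5
Q₃ − Q₂ > Q₂ − Q₁ ⇒ the upper half is more spread out ⇒ right-skewed.

right-skewed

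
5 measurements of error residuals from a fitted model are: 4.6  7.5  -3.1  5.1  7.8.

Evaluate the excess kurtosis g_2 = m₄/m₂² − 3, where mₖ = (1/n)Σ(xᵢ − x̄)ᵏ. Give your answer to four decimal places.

x̄ = 4.3800
Σ(xᵢ − x̄)² = 77.9480 ⇒ m₂ = 15.58960
Σ(xᵢ − x̄)⁴ = 3362.2827 ⇒ m₄ = 672.45653
m₂² = 243.03563
g_2 = m₄/m₂² − 3 = 2.76691 − 3 ≈ -0.2331

-0.2331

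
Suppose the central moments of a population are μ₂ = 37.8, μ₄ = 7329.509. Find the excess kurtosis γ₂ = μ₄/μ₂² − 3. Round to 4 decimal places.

μ₂² = 37.8² = 1428.84000
μ₄/μ₂² = 7329.509 / 1428.84000 = 5.12969
γ₂ = 5.12969 − 3 ≈ 2.1297

2.1297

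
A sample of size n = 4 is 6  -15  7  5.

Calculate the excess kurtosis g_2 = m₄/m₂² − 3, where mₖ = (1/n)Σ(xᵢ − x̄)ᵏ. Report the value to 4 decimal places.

-0.6826

x̄ = 0.7500
Σ(xᵢ − x̄)² = 332.7500 ⇒ m₂ = 83.18750
Σ(xᵢ − x̄)⁴ = 64146.8281 ⇒ m₄ = 16036.70703
m₂² = 6920.16016
g_2 = m₄/m₂² − 3 = 2.31739 − 3 ≈ -0.6826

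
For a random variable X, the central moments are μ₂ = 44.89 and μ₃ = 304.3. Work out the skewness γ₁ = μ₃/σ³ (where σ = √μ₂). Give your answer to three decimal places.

1.012

σ = √μ₂ = √44.89 = 6.70000
σ³ = μ₂^(3/2) = 300.76300
γ₁ = μ₃/σ³ = 304.3 / 300.76300 ≈ 1.012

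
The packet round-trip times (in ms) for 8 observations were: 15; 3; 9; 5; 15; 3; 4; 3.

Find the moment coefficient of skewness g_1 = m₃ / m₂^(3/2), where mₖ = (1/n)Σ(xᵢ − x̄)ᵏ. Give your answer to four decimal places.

x̄ = (15 + 3 + 9 + 5 + 15 + 3 + 4 + 3) / 8 = 7.1250
deviations (xᵢ − x̄): 7.8750, -4.1250, 1.8750, -2.1250, 7.8750, -4.1250, -3.1250, -4.1250
Σ(xᵢ − x̄)² = 192.8750 ⇒ m₂ = 192.8750/8 = 24.10938
Σ(xᵢ − x̄)³ = 732.6563 ⇒ m₃ = 732.6563/8 = 91.58203
m₂^(3/2) = 24.10938^(1.5) = 118.38016
g_1 = m₃ / m₂^(3/2) = 91.58203 / 118.38016 ≈ 0.7736

0.7736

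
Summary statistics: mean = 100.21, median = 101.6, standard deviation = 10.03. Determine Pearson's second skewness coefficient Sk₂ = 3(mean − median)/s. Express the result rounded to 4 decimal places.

Sk₂ = 3(100.21 − 101.6) / 10.03 = 3 × -1.3900 / 10.03
    = -4.1700 / 10.03 ≈ -0.4158

-0.4158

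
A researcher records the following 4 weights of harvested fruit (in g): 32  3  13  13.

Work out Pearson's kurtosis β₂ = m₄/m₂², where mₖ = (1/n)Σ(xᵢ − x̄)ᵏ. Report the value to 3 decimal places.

x̄ = 15.2500
Σ(xᵢ − x̄)² = 440.7500 ⇒ m₂ = 110.18750
Σ(xᵢ − x̄)⁴ = 101285.3281 ⇒ m₄ = 25321.33203
m₂² = 12141.28516
β₂ = m₄/m₂² = 25321.33203 / 12141.28516 ≈ 2.086

2.086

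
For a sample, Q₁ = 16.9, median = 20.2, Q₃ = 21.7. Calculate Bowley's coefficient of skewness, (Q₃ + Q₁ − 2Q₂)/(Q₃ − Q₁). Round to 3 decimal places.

-0.375

numerator: Q₃ + Q₁ − 2Q₂ = 21.7 + 16.9 − 2×20.2 = -1.8000
denominator: Q₃ − Q₁ = 21.7 − 16.9 = 4.8000
Bowley skewness = -1.8000 / 4.8000 ≈ -0.375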